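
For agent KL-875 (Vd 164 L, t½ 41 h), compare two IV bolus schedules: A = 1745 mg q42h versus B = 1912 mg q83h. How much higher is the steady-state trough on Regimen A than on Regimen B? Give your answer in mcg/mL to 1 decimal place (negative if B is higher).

Regimen A: f = (1/2)^(42/41) ≈ 0.4916; Cmin,ss = (1745/164)·f/(1−f) ≈ 10.289 mcg/mL.
Regimen B: f = (1/2)^(83/41) ≈ 0.2458; Cmin,ss = (1912/164)·f/(1−f) ≈ 3.800 mcg/mL.
Difference ≈ 10.289 − 3.800 ≈ 6.489 mcg/mL.

6.5 mcg/mL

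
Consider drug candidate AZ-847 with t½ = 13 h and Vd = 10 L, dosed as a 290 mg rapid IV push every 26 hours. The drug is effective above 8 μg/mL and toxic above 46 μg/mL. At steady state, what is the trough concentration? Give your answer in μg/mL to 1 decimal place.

τ = 26 h = 2 half-lives, so f = (1/2)^2 = 0.25.
Accumulation ratio R = 1/(1 − f) = 1/0.75 = 4/3.
Single-dose peak C₀ = D/Vd = 290/10 = 29 μg/mL.
Steady-state peak Cmax,ss = C₀·R = 29 × 4/3 ≈ 38.667 μg/mL.
Steady-state trough Cmin,ss = Cmax,ss·f ≈ 38.667 × 0.25 ≈ 9.667 μg/mL.
Trough 9.7 μg/mL vs MEC 8 μg/mL: adequate.

9.7 μg/mL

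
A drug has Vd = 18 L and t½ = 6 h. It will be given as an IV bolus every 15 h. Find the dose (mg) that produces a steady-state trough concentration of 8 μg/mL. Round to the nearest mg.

τ/t½ = 15/6 ≈ 2.5, so f = (1/2)^(15/6) ≈ 0.176777.
Cmin,ss = (D/Vd)·f/(1−f), so D = Cmin,ss·Vd·(1−f)/f.
D = 8 × 18 × (1−f)/f ≈ 8 × 18 × 4.65684 ≈ 670.58 mg.

671 mg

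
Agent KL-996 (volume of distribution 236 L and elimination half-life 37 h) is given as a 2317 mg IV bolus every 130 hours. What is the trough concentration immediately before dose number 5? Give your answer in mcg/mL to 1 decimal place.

0.9 mcg/mL

f = (1/2)^(τ/t½) = (1/2)^(130/37) ≈ 0.0876.
C₀ = D/Vd = 2317/236 ≈ 9.818 mcg/mL.
Before the 5th dose, 4 doses have been given. Superposition: Cmin = C₀·(f + f² + … + f^4).
≈ 9.818 × (0.0876 + 0.0077 + 0.0007 + 0.0001) ≈ 9.818 × 0.0961 ≈ 0.944 mcg/mL.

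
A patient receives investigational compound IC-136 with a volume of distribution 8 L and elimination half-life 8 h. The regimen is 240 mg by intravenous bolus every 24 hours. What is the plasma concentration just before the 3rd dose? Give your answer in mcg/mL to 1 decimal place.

f = (1/2)^(τ/t½) = (1/2)^(24/8) ≈ 0.1250.
C₀ = D/Vd = 240/8 ≈ 30.000 mcg/mL.
Before the 3rd dose, 2 doses have been given. Superposition: Cmin = C₀·(f + f²).
≈ 30.000 × (0.1250 + 0.0156) ≈ 30.000 × 0.1406 ≈ 4.218 mcg/mL.

4.2 mcg/mL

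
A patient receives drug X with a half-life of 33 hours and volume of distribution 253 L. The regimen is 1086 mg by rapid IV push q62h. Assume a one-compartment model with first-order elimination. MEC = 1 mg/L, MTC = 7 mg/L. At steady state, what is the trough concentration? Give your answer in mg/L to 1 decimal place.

1.6 mg/L

k = ln2/t½ = ln2/33 ≈ 0.021004 h⁻¹; fraction remaining f = e^(−kτ) = e^(−0.021004×62) ≈ 0.2719.
Each bolus raises the concentration by D/Vd = 1086/253 ≈ 4.292 mg/L.
Steady-state trough Cmin,ss = C₀·f/(1−f) ≈ 4.292 × 0.2719/0.7281 ≈ 1.603 mg/L.
Trough 1.6 mg/L vs MEC 1 mg/L: adequate.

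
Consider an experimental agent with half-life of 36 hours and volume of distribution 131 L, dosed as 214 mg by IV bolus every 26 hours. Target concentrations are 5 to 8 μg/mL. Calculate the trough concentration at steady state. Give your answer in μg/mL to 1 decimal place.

2.5 μg/mL

Over one 26-h interval, 26/36 ≈ 0.72222 half-lives elapse, leaving f ≈ 0.6062 of each dose.
Single-dose peak C₀ = D/Vd = 214/131 ≈ 1.634 μg/mL.
Steady-state trough Cmin,ss = C₀·f/(1−f) ≈ 1.634 × 0.6062/0.3938 ≈ 2.515 μg/mL.
Trough 2.5 μg/mL vs MEC 5 μg/mL: subtherapeutic.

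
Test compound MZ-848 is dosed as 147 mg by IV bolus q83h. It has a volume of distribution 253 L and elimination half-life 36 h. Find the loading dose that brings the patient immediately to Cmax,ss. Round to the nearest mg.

f = (1/2)^(83/36) ≈ 0.202283; accumulation ratio R = 1/(1−f) ≈ 1.25358.
Loading dose to hit Cmax,ss on first dose: D_load = D_maint·R ≈ 147 × 1.25358 ≈ 184.28 mg.

184 mg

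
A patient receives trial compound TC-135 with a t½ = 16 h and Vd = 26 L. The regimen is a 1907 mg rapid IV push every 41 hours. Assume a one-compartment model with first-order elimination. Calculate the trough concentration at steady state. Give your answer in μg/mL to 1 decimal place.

14.9 μg/mL

Over one 41-h interval, 41/16 ≈ 2.5625 half-lives elapse, leaving f ≈ 0.1693 of each dose.
Single-dose peak C₀ = D/Vd = 1907/26 ≈ 73.346 μg/mL.
Steady-state trough Cmin,ss = C₀·f/(1−f) ≈ 73.346 × 0.1693/0.8307 ≈ 14.948 μg/mL.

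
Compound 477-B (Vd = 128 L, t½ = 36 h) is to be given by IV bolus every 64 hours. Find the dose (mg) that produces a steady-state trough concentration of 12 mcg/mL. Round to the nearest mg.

3731 mg

τ/t½ = 64/36 ≈ 1.7778, so f = (1/2)^(64/36) ≈ 0.291632.
Cmin,ss = (D/Vd)·f/(1−f), so D = Cmin,ss·Vd·(1−f)/f.
D = 12 × 128 × (1−f)/f ≈ 12 × 128 × 2.42898 ≈ 3730.91 mg.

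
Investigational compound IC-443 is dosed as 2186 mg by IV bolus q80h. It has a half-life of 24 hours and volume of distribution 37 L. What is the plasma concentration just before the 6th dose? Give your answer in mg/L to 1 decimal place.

6.5 mg/L

f = (1/2)^(τ/t½) = (1/2)^(80/24) ≈ 0.0992.
C₀ = D/Vd = 2186/37 ≈ 59.081 mg/L.
Before the 6th dose, 5 doses have been given. Superposition: Cmin = C₀·(f + f² + … + f^5).
≈ 59.081 × (0.0992 + 0.0098 + 0.0010 + 0.0001 + 0.0000) ≈ 59.081 × 0.1101 ≈ 6.505 mg/L.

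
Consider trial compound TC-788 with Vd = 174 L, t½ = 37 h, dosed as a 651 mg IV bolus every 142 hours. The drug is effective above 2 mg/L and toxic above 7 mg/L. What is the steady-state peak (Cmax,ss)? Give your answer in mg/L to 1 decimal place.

4.0 mg/L

Over one 142-h interval, 142/37 ≈ 3.8378 half-lives elapse, leaving f ≈ 0.0699 of each dose.
Accumulation ratio R = 1/(1 − f) ≈ 1/0.9301 ≈ 1.0752.
Single-dose peak C₀ = D/Vd = 651/174 ≈ 3.741 mg/L.
Steady-state peak Cmax,ss = C₀·R ≈ 3.741 × 1.0752 ≈ 4.022 mg/L.
Peak 4.0 mg/L vs MTC 7 mg/L: below toxic threshold.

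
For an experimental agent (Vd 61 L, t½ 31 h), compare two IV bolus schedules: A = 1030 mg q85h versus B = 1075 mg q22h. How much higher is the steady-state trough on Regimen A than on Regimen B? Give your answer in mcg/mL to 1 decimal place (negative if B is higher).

-24.8 mcg/mL

Regimen A: f = (1/2)^(85/31) ≈ 0.1495; Cmin,ss = (1030/61)·f/(1−f) ≈ 2.968 mcg/mL.
Regimen B: f = (1/2)^(22/31) ≈ 0.6115; Cmin,ss = (1075/61)·f/(1−f) ≈ 27.739 mcg/mL.
Difference ≈ 2.968 − 27.739 ≈ -24.771 mcg/mL.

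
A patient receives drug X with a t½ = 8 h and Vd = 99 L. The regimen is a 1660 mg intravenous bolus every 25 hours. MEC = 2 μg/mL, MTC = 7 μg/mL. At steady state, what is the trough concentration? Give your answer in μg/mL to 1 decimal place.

2.2 μg/mL

k = ln2/t½ = ln2/8 ≈ 0.086643 h⁻¹; fraction remaining f = e^(−kτ) = e^(−0.086643×25) ≈ 0.1146.
At steady state, accumulation factor R = 1/(1 − e^(−kτ)) ≈ 1.1294.
Single-dose peak C₀ = D/Vd = 1660/99 ≈ 16.768 μg/mL.
Steady-state peak Cmax,ss = C₀·R ≈ 16.768 × 1.1294 ≈ 18.938 μg/mL.
Steady-state trough Cmin,ss = Cmax,ss·f ≈ 18.938 × 0.1146 ≈ 2.170 μg/mL.
Trough 2.2 μg/mL vs MEC 2 μg/mL: adequate.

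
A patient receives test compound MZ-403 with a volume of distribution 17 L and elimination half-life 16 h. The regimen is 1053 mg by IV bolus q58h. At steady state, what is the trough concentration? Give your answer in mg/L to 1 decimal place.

5.5 mg/L

k = ln2/t½ = ln2/16 ≈ 0.043322 h⁻¹; fraction remaining f = e^(−kτ) = e^(−0.043322×58) ≈ 0.0811.
Accumulation ratio R = 1/(1 − f) ≈ 1/0.9189 ≈ 1.0883.
Each bolus raises the concentration by D/Vd = 1053/17 ≈ 61.941 mg/L.
Steady-state peak Cmax,ss = C₀·R ≈ 61.941 × 1.0883 ≈ 67.410 mg/L.
Steady-state trough Cmin,ss = Cmax,ss·f ≈ 67.410 × 0.0811 ≈ 5.467 mg/L.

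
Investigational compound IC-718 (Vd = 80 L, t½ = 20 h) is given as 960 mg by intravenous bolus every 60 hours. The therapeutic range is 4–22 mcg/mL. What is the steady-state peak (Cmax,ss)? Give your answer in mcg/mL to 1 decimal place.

13.7 mcg/mL

τ = 60 h = 3 half-lives, so f = (1/2)^3 = 0.125.
At steady state, R = 1/(1 − 0.125) = 8/7.
Single-dose peak C₀ = D/Vd = 960/80 = 12 mcg/mL.
Steady-state peak Cmax,ss = C₀·R = 12 × 8/7 ≈ 13.714 mcg/mL.
Peak 13.7 mcg/mL vs MTC 22 mcg/mL: below toxic threshold.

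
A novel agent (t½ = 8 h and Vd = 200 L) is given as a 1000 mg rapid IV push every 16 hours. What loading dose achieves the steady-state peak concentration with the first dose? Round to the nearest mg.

f = (1/2)^(16/8) ≈ 0.250000; accumulation ratio R = 1/(1−f) ≈ 1.33333.
Loading dose to hit Cmax,ss on first dose: D_load = D_maint·R ≈ 1000 × 1.33333 ≈ 1333.33 mg.

1333 mg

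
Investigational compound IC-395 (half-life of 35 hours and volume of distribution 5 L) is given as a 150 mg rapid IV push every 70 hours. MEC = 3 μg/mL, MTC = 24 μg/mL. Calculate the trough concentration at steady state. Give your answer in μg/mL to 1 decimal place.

τ = 70 h = 2 half-lives, so f = (1/2)^2 = 0.25.
At steady state, R = 1/(1 − 0.25) = 4/3.
Single-dose peak C₀ = D/Vd = 150/5 = 30 μg/mL.
Steady-state peak Cmax,ss = C₀·R = 30 × 4/3 ≈ 40.000 μg/mL.
Steady-state trough Cmin,ss = Cmax,ss·f ≈ 40.000 × 0.25 ≈ 10.000 μg/mL.
Trough 10.0 μg/mL vs MEC 3 μg/mL: adequate.

10.0 μg/mL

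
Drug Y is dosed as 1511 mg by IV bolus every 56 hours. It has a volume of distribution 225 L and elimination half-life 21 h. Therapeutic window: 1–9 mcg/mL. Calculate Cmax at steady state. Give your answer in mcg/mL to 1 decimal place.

8.0 mcg/mL

τ/t½ = 56/21 ≈ 2.6667, so fraction remaining f = (1/2)^(56/21) ≈ 0.1575.
At steady state, accumulation factor R = 1/(1 − e^(−kτ)) ≈ 1.1869.
Single-dose peak C₀ = D/Vd = 1511/225 ≈ 6.716 mcg/mL.
Cmax,ss = C₀/(1 − f) ≈ 6.716/0.8425 ≈ 7.972 mcg/mL.
Peak 8.0 mcg/mL vs MTC 9 mcg/mL: below toxic threshold.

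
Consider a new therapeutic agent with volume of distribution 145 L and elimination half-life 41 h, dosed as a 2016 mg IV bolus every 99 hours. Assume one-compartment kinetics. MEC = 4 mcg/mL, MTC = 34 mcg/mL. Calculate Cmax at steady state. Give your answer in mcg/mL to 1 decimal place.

Over one 99-h interval, 99/41 ≈ 2.4146 half-lives elapse, leaving f ≈ 0.1876 of each dose.
Accumulation ratio R = 1/(1 − f) ≈ 1/0.8124 ≈ 1.2309.
Single-dose peak C₀ = D/Vd = 2016/145 ≈ 13.903 mcg/mL.
Steady-state peak Cmax,ss = C₀·R ≈ 13.903 × 1.2309 ≈ 17.113 mcg/mL.
Peak 17.1 mcg/mL vs MTC 34 mcg/mL: below toxic threshold.

17.1 mcg/mL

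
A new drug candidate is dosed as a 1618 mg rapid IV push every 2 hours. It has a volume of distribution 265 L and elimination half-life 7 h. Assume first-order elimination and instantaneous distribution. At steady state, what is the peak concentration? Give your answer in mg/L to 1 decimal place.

34.0 mg/L

Over one 2-h interval, 2/7 ≈ 0.28571 half-lives elapse, leaving f ≈ 0.8203 of each dose.
At steady state, accumulation factor R = 1/(1 − e^(−kτ)) ≈ 5.5648.
Single-dose peak C₀ = D/Vd = 1618/265 ≈ 6.106 mg/L.
Cmax,ss = C₀/(1 − f) ≈ 6.106/0.1797 ≈ 33.979 mg/L.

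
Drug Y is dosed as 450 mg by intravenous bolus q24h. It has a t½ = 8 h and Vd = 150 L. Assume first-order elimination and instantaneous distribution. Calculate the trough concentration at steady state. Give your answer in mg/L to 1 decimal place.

The dosing interval is 3 half-lives, so f = 2^(−3) = 0.125.
Accumulation ratio R = 1/(1 − f) = 1/0.875 = 8/7.
Single-dose peak C₀ = D/Vd = 450/150 = 3 mg/L.
Steady-state peak Cmax,ss = C₀·R = 3 × 8/7 ≈ 3.429 mg/L.
Steady-state trough Cmin,ss = Cmax,ss·f ≈ 3.429 × 0.125 ≈ 0.429 mg/L.

0.4 mg/L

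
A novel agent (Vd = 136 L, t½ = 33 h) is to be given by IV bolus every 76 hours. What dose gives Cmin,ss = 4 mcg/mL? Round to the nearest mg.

τ/t½ = 76/33 ≈ 2.303, so f = (1/2)^(76/33) ≈ 0.202637.
Cmin,ss = (D/Vd)·f/(1−f), so D = Cmin,ss·Vd·(1−f)/f.
D = 4 × 136 × (1−f)/f ≈ 4 × 136 × 3.93493 ≈ 2140.60 mg.

2141 mg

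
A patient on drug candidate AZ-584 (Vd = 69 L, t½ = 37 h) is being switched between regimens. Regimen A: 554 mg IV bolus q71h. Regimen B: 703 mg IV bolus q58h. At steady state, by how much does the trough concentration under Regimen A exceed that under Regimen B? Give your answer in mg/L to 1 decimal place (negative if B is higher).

-2.3 mg/L

Regimen A: f = (1/2)^(71/37) ≈ 0.2645; Cmin,ss = (554/69)·f/(1−f) ≈ 2.887 mg/L.
Regimen B: f = (1/2)^(58/37) ≈ 0.3374; Cmin,ss = (703/69)·f/(1−f) ≈ 5.188 mg/L.
Difference ≈ 2.887 − 5.188 ≈ -2.301 mg/L.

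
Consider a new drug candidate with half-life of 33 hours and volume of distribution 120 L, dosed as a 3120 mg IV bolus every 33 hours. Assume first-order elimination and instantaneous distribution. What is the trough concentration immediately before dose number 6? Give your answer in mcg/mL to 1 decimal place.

f = (1/2)^(τ/t½) = (1/2)^(33/33) ≈ 0.5000.
C₀ = D/Vd = 3120/120 ≈ 26.000 mcg/mL.
Before the 6th dose, 5 doses have been given. Superposition: Cmin = C₀·(f + f² + … + f^5).
≈ 26.000 × (0.5000 + 0.2500 + 0.1250 + 0.0625 + 0.0313) ≈ 26.000 × 0.9688 ≈ 25.189 mcg/mL.

25.2 mcg/mL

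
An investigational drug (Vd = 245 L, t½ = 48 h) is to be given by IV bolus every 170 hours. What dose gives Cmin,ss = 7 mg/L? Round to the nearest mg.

18257 mg

τ/t½ = 170/48 ≈ 3.5417, so f = (1/2)^(170/48) ≈ 0.085872.
Cmin,ss = (D/Vd)·f/(1−f), so D = Cmin,ss·Vd·(1−f)/f.
D = 7 × 245 × (1−f)/f ≈ 7 × 245 × 10.64524 ≈ 18256.59 mg.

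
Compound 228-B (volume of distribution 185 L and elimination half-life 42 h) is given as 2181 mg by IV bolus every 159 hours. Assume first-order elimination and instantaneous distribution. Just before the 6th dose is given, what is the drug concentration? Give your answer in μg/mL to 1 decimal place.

0.9 μg/mL

f = (1/2)^(τ/t½) = (1/2)^(159/42) ≈ 0.0725.
C₀ = D/Vd = 2181/185 ≈ 11.789 μg/mL.
Before the 6th dose, 5 doses have been given. Superposition: Cmin = C₀·(f + f² + … + f^5).
≈ 11.789 × (0.0725 + 0.0053 + 0.0004 + 0.0000 + 0.0000) ≈ 11.789 × 0.0782 ≈ 0.922 μg/mL.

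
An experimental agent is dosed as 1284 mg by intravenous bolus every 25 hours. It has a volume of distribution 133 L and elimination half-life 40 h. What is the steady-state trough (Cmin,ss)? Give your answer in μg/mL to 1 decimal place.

17.8 μg/mL

τ/t½ = 25/40 ≈ 0.625, so fraction remaining f = (1/2)^(25/40) ≈ 0.6484.
Accumulation ratio R = 1/(1 − f) ≈ 1/0.3516 ≈ 2.8441.
Each bolus raises the concentration by D/Vd = 1284/133 ≈ 9.654 μg/mL.
Steady-state peak Cmax,ss = C₀·R ≈ 9.654 × 2.8441 ≈ 27.457 μg/mL.
One interval later, Cmin,ss = Cmax,ss·e^(−kτ) ≈ 27.457 × 0.6484 ≈ 17.803 μg/mL.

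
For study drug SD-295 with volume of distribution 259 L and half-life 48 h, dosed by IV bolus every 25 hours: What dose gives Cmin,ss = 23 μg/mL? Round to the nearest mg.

2590 mg

τ/t½ = 25/48 ≈ 0.52083, so f = (1/2)^(25/48) ≈ 0.696969.
Cmin,ss = (D/Vd)·f/(1−f), so D = Cmin,ss·Vd·(1−f)/f.
D = 23 × 259 × (1−f)/f ≈ 23 × 259 × 0.43478 ≈ 2589.98 mg.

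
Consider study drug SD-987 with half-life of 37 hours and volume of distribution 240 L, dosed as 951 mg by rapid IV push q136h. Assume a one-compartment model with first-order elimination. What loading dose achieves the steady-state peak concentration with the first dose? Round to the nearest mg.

1032 mg

f = (1/2)^(136/37) ≈ 0.078255; accumulation ratio R = 1/(1−f) ≈ 1.08490.
Loading dose to hit Cmax,ss on first dose: D_load = D_maint·R ≈ 951 × 1.08490 ≈ 1031.74 mg.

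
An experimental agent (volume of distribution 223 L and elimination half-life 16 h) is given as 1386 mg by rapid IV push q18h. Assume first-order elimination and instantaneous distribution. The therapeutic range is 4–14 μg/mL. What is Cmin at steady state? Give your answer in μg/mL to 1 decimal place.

k = ln2/t½ = ln2/16 ≈ 0.043322 h⁻¹; fraction remaining f = e^(−kτ) = e^(−0.043322×18) ≈ 0.4585.
Single-dose peak C₀ = D/Vd = 1386/223 ≈ 6.215 μg/mL.
Steady-state trough Cmin,ss = C₀·f/(1−f) ≈ 6.215 × 0.4585/0.5415 ≈ 5.262 μg/mL.
Trough 5.3 μg/mL vs MEC 4 μg/mL: adequate.

5.3 μg/mL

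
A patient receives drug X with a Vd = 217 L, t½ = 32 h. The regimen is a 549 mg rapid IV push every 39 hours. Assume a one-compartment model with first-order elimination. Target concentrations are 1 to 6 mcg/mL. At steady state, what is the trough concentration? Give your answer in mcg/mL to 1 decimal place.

1.9 mcg/mL

k = ln2/t½ = ln2/32 ≈ 0.021661 h⁻¹; fraction remaining f = e^(−kτ) = e^(−0.021661×39) ≈ 0.4297.
At steady state, accumulation factor R = 1/(1 − e^(−kτ)) ≈ 1.7535.
Single-dose peak C₀ = D/Vd = 549/217 ≈ 2.530 mcg/mL.
Cmax,ss = C₀/(1 − f) ≈ 2.530/0.5703 ≈ 4.436 mcg/mL.
One interval later, Cmin,ss = Cmax,ss·e^(−kτ) ≈ 4.436 × 0.4297 ≈ 1.906 mcg/mL.
Trough 1.9 mcg/mL vs MEC 1 mcg/mL: adequate.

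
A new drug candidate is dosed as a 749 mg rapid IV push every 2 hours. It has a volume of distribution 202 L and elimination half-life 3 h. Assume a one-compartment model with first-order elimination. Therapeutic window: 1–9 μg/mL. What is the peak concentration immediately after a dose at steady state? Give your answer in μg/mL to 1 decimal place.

τ/t½ = 2/3 ≈ 0.66667, so fraction remaining f = (1/2)^(2/3) ≈ 0.6300.
Accumulation ratio R = 1/(1 − f) ≈ 1/0.3700 ≈ 2.7027.
Each bolus raises the concentration by D/Vd = 749/202 ≈ 3.708 μg/mL.
Cmax,ss = C₀/(1 − f) ≈ 3.708/0.3700 ≈ 10.022 μg/mL.
Peak 10.0 μg/mL vs MTC 9 μg/mL: exceeds toxic threshold.

10.0 μg/mL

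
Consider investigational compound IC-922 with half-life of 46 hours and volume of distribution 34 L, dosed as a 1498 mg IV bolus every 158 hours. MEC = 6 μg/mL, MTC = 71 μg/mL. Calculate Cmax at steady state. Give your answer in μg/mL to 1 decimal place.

48.5 μg/mL

Over one 158-h interval, 158/46 ≈ 3.4348 half-lives elapse, leaving f ≈ 0.0925 of each dose.
At steady state, accumulation factor R = 1/(1 − e^(−kτ)) ≈ 1.1019.
Each bolus raises the concentration by D/Vd = 1498/34 ≈ 44.059 μg/mL.
Steady-state peak Cmax,ss = C₀·R ≈ 44.059 × 1.1019 ≈ 48.549 μg/mL.
Peak 48.5 μg/mL vs MTC 71 μg/mL: below toxic threshold.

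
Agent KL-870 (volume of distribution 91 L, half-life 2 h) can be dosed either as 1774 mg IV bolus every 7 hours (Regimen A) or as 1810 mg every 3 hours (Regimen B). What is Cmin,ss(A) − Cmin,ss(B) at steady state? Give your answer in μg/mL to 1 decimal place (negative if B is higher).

Regimen A: f = (1/2)^(7/2) ≈ 0.0884; Cmin,ss = (1774/91)·f/(1−f) ≈ 1.890 μg/mL.
Regimen B: f = (1/2)^(3/2) ≈ 0.3536; Cmin,ss = (1810/91)·f/(1−f) ≈ 10.880 μg/mL.
Difference ≈ 1.890 − 10.880 ≈ -8.990 μg/mL.

-9.0 μg/mL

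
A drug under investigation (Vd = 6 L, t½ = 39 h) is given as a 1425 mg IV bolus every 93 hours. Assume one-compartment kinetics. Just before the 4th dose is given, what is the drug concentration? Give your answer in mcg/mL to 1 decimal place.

f = (1/2)^(τ/t½) = (1/2)^(93/39) ≈ 0.1915.
C₀ = D/Vd = 1425/6 ≈ 237.500 mcg/mL.
Before the 4th dose, 3 doses have been given. Superposition: Cmin = C₀·(f + f² + … + f^3).
≈ 237.500 × (0.1915 + 0.0367 + 0.0070) ≈ 237.500 × 0.2352 ≈ 55.860 mcg/mL.

55.9 mcg/mL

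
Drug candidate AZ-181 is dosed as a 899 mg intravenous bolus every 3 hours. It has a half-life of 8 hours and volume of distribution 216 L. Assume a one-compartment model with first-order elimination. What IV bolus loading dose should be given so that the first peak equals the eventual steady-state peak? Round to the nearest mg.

3928 mg

f = (1/2)^(3/8) ≈ 0.771105; accumulation ratio R = 1/(1−f) ≈ 4.36882.
Loading dose to hit Cmax,ss on first dose: D_load = D_maint·R ≈ 899 × 4.36882 ≈ 3927.57 mg.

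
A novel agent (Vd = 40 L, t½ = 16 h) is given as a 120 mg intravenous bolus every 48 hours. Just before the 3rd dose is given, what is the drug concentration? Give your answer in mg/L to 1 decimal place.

0.4 mg/L

f = (1/2)^(τ/t½) = (1/2)^(48/16) ≈ 0.1250.
C₀ = D/Vd = 120/40 ≈ 3.000 mg/L.
Before the 3rd dose, 2 doses have been given. Superposition: Cmin = C₀·(f + f²).
≈ 3.000 × (0.1250 + 0.0156) ≈ 3.000 × 0.1406 ≈ 0.422 mg/L.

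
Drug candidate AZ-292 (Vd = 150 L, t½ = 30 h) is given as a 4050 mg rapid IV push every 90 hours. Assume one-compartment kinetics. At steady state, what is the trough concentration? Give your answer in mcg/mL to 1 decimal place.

τ = 90 h = 3 half-lives, so f = (1/2)^3 = 0.125.
At steady state, R = 1/(1 − 0.125) = 8/7.
Single-dose peak C₀ = D/Vd = 4050/150 = 27 mcg/mL.
Steady-state peak Cmax,ss = C₀·R = 27 × 8/7 ≈ 30.857 mcg/mL.
Steady-state trough Cmin,ss = Cmax,ss·f ≈ 30.857 × 0.125 ≈ 3.857 mcg/mL.

3.9 mcg/mL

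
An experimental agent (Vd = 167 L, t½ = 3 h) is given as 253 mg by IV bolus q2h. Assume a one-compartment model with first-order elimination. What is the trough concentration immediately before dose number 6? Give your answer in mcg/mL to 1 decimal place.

f = (1/2)^(τ/t½) = (1/2)^(2/3) ≈ 0.6300.
C₀ = D/Vd = 253/167 ≈ 1.515 mcg/mL.
Before the 6th dose, 5 doses have been given. Superposition: Cmin = C₀·(f + f² + … + f^5).
≈ 1.515 × (0.6300 + 0.3969 + 0.2500 + 0.1575 + 0.0992) ≈ 1.515 × 1.5336 ≈ 2.323 mcg/mL.

2.3 mcg/mL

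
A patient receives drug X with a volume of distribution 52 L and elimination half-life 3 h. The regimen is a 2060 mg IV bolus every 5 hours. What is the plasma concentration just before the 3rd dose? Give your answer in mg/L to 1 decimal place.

16.4 mg/L

f = (1/2)^(τ/t½) = (1/2)^(5/3) ≈ 0.3150.
C₀ = D/Vd = 2060/52 ≈ 39.615 mg/L.
Before the 3rd dose, 2 doses have been given. Superposition: Cmin = C₀·(f + f²).
≈ 39.615 × (0.3150 + 0.0992) ≈ 39.615 × 0.4142 ≈ 16.409 mg/L.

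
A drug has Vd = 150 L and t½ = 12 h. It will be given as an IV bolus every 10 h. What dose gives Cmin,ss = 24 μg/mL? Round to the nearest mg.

τ/t½ = 10/12 ≈ 0.83333, so f = (1/2)^(10/12) ≈ 0.561231.
Cmin,ss = (D/Vd)·f/(1−f), so D = Cmin,ss·Vd·(1−f)/f.
D = 24 × 150 × (1−f)/f ≈ 24 × 150 × 0.78180 ≈ 2814.48 mg.

2814 mg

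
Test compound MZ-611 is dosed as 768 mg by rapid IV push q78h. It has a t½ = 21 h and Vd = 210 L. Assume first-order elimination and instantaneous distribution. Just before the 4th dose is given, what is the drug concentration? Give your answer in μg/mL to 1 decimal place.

f = (1/2)^(τ/t½) = (1/2)^(78/21) ≈ 0.0762.
C₀ = D/Vd = 768/210 ≈ 3.657 μg/mL.
Before the 4th dose, 3 doses have been given. Superposition: Cmin = C₀·(f + f² + … + f^3).
≈ 3.657 × (0.0762 + 0.0058 + 0.0004) ≈ 3.657 × 0.0824 ≈ 0.301 μg/mL.

0.3 μg/mL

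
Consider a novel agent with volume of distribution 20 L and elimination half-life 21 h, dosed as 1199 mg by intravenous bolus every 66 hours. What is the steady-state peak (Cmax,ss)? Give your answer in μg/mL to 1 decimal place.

67.6 μg/mL

τ/t½ = 66/21 ≈ 3.1429, so fraction remaining f = (1/2)^(66/21) ≈ 0.1132.
Accumulation ratio R = 1/(1 − f) ≈ 1/0.8868 ≈ 1.1276.
Each bolus raises the concentration by D/Vd = 1199/20 ≈ 59.950 μg/mL.
Steady-state peak Cmax,ss = C₀·R ≈ 59.950 × 1.1276 ≈ 67.600 μg/mL.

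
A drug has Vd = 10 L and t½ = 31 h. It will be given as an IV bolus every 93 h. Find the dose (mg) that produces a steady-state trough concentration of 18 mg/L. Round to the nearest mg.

1260 mg

τ/t½ = 93/31 ≈ 3, so f = (1/2)^(93/31) ≈ 0.125000.
Cmin,ss = (D/Vd)·f/(1−f), so D = Cmin,ss·Vd·(1−f)/f.
D = 18 × 10 × (1−f)/f ≈ 18 × 10 × 7.00000 ≈ 1260.00 mg.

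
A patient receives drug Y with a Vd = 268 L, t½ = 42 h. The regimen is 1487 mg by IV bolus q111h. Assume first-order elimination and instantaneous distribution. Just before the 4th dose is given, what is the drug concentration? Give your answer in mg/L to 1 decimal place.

1.1 mg/L

f = (1/2)^(τ/t½) = (1/2)^(111/42) ≈ 0.1601.
C₀ = D/Vd = 1487/268 ≈ 5.549 mg/L.
Before the 4th dose, 3 doses have been given. Superposition: Cmin = C₀·(f + f² + … + f^3).
≈ 5.549 × (0.1601 + 0.0256 + 0.0041) ≈ 5.549 × 0.1898 ≈ 1.053 mg/L.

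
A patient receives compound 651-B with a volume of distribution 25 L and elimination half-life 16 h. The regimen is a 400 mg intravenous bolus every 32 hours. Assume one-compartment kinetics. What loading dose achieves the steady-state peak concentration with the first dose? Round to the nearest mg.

533 mg

f = (1/2)^(32/16) ≈ 0.250000; accumulation ratio R = 1/(1−f) ≈ 1.33333.
Loading dose to hit Cmax,ss on first dose: D_load = D_maint·R ≈ 400 × 1.33333 ≈ 533.33 mg.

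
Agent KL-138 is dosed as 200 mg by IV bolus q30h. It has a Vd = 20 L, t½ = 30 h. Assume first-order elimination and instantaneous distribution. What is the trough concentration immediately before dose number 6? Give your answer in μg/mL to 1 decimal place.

9.7 μg/mL

f = (1/2)^(τ/t½) = (1/2)^(30/30) ≈ 0.5000.
C₀ = D/Vd = 200/20 ≈ 10.000 μg/mL.
Before the 6th dose, 5 doses have been given. Superposition: Cmin = C₀·(f + f² + … + f^5).
≈ 10.000 × (0.5000 + 0.2500 + 0.1250 + 0.0625 + 0.0313) ≈ 10.000 × 0.9688 ≈ 9.688 μg/mL.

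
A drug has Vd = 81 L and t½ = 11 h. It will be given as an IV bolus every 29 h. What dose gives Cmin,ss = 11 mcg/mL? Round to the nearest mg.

τ/t½ = 29/11 ≈ 2.6364, so f = (1/2)^(29/11) ≈ 0.160833.
Cmin,ss = (D/Vd)·f/(1−f), so D = Cmin,ss·Vd·(1−f)/f.
D = 11 × 81 × (1−f)/f ≈ 11 × 81 × 5.21763 ≈ 4648.91 mg.

4649 mg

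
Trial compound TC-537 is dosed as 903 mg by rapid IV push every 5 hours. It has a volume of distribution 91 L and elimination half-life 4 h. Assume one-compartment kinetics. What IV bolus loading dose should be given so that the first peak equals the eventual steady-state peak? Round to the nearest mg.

f = (1/2)^(5/4) ≈ 0.420448; accumulation ratio R = 1/(1−f) ≈ 1.72547.
Loading dose to hit Cmax,ss on first dose: D_load = D_maint·R ≈ 903 × 1.72547 ≈ 1558.10 mg.

1558 mg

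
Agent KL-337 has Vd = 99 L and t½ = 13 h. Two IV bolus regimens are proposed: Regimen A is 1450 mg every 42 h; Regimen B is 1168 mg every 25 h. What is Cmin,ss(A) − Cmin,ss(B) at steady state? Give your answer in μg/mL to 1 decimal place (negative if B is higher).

-2.5 μg/mL

Regimen A: f = (1/2)^(42/13) ≈ 0.1065; Cmin,ss = (1450/99)·f/(1−f) ≈ 1.746 μg/mL.
Regimen B: f = (1/2)^(25/13) ≈ 0.2637; Cmin,ss = (1168/99)·f/(1−f) ≈ 4.225 μg/mL.
Difference ≈ 1.746 − 4.225 ≈ -2.479 μg/mL.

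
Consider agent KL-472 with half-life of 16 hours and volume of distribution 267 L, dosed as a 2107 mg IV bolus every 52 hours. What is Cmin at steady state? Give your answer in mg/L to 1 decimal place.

0.9 mg/L

k = ln2/t½ = ln2/16 ≈ 0.043322 h⁻¹; fraction remaining f = e^(−kτ) = e^(−0.043322×52) ≈ 0.1051.
Accumulation ratio R = 1/(1 − f) ≈ 1/0.8949 ≈ 1.1174.
Each bolus raises the concentration by D/Vd = 2107/267 ≈ 7.891 mg/L.
Steady-state peak Cmax,ss = C₀·R ≈ 7.891 × 1.1174 ≈ 8.817 mg/L.
Steady-state trough Cmin,ss = Cmax,ss·f ≈ 8.817 × 0.1051 ≈ 0.927 mg/L.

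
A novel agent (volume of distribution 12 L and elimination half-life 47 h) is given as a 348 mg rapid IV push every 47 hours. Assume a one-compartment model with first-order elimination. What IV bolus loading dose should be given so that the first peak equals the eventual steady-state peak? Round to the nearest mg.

696 mg

f = (1/2)^(47/47) ≈ 0.500000; accumulation ratio R = 1/(1−f) ≈ 2.00000.
Loading dose to hit Cmax,ss on first dose: D_load = D_maint·R ≈ 348 × 2.00000 ≈ 696.00 mg.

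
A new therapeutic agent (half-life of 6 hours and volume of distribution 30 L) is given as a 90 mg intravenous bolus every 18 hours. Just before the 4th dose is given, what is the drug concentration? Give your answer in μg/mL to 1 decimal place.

0.4 μg/mL

f = (1/2)^(τ/t½) = (1/2)^(18/6) ≈ 0.1250.
C₀ = D/Vd = 90/30 ≈ 3.000 μg/mL.
Before the 4th dose, 3 doses have been given. Superposition: Cmin = C₀·(f + f² + … + f^3).
≈ 3.000 × (0.1250 + 0.0156 + 0.0020) ≈ 3.000 × 0.1426 ≈ 0.428 μg/mL.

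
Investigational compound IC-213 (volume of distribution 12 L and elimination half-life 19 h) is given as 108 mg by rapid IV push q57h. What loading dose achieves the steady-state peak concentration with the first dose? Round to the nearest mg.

f = (1/2)^(57/19) ≈ 0.125000; accumulation ratio R = 1/(1−f) ≈ 1.14286.
Loading dose to hit Cmax,ss on first dose: D_load = D_maint·R ≈ 108 × 1.14286 ≈ 123.43 mg.

123 mg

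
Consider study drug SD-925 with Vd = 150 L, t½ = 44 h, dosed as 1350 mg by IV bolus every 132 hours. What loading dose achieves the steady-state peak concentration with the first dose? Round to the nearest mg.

f = (1/2)^(132/44) ≈ 0.125000; accumulation ratio R = 1/(1−f) ≈ 1.14286.
Loading dose to hit Cmax,ss on first dose: D_load = D_maint·R ≈ 1350 × 1.14286 ≈ 1542.86 mg.

1543 mg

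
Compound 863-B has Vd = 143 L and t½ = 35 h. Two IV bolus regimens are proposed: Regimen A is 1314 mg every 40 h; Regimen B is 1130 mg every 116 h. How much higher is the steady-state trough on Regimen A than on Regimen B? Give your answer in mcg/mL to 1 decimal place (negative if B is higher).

6.7 mcg/mL

Regimen A: f = (1/2)^(40/35) ≈ 0.4529; Cmin,ss = (1314/143)·f/(1−f) ≈ 7.607 mcg/mL.
Regimen B: f = (1/2)^(116/35) ≈ 0.1005; Cmin,ss = (1130/143)·f/(1−f) ≈ 0.883 mcg/mL.
Difference ≈ 7.607 − 0.883 ≈ 6.724 mcg/mL.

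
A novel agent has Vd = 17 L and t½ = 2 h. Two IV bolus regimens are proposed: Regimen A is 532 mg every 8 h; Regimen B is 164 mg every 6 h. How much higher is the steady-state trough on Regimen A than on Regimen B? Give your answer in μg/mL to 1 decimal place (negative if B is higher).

Regimen A: f = (1/2)^(8/2) ≈ 0.0625; Cmin,ss = (532/17)·f/(1−f) ≈ 2.086 μg/mL.
Regimen B: f = (1/2)^(6/2) ≈ 0.1250; Cmin,ss = (164/17)·f/(1−f) ≈ 1.378 μg/mL.
Difference ≈ 2.086 − 1.378 ≈ 0.708 μg/mL.

0.7 μg/mL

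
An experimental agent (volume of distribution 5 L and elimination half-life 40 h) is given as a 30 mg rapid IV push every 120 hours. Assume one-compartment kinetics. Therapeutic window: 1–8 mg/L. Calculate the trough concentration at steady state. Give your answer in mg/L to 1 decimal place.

τ = 120 h = 3 half-lives, so f = (1/2)^3 = 0.125.
At steady state, R = 1/(1 − 0.125) = 8/7.
Single-dose peak C₀ = D/Vd = 30/5 = 6 mg/L.
Steady-state peak Cmax,ss = C₀·R = 6 × 8/7 ≈ 6.857 mg/L.
Steady-state trough Cmin,ss = Cmax,ss·f ≈ 6.857 × 0.125 ≈ 0.857 mg/L.
Trough 0.9 mg/L vs MEC 1 mg/L: subtherapeutic.

0.9 mg/L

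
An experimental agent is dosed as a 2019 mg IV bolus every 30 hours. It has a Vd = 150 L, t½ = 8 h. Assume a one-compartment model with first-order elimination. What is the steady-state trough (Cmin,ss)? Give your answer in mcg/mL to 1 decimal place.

1.1 mcg/mL

Over one 30-h interval, 30/8 ≈ 3.75 half-lives elapse, leaving f ≈ 0.0743 of each dose.
Each bolus raises the concentration by D/Vd = 2019/150 ≈ 13.460 mcg/mL.
Steady-state trough Cmin,ss = C₀·f/(1−f) ≈ 13.460 × 0.0743/0.9257 ≈ 1.080 mcg/mL.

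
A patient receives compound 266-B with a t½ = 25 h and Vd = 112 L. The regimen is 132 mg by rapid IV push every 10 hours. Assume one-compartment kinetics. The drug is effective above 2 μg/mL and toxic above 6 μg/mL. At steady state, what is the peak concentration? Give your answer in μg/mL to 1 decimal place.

4.9 μg/mL

k = ln2/t½ = ln2/25 ≈ 0.027726 h⁻¹; fraction remaining f = e^(−kτ) = e^(−0.027726×10) ≈ 0.7579.
Accumulation ratio R = 1/(1 − f) ≈ 1/0.2421 ≈ 4.1305.
Each bolus raises the concentration by D/Vd = 132/112 ≈ 1.179 μg/mL.
Steady-state peak Cmax,ss = C₀·R ≈ 1.179 × 4.1305 ≈ 4.870 μg/mL.
Peak 4.9 μg/mL vs MTC 6 μg/mL: below toxic threshold.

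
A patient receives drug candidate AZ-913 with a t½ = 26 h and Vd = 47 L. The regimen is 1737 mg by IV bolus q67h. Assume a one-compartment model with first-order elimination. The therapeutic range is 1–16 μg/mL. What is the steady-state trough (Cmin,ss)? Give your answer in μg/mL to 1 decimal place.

7.4 μg/mL

Over one 67-h interval, 67/26 ≈ 2.5769 half-lives elapse, leaving f ≈ 0.1676 of each dose.
Single-dose peak C₀ = D/Vd = 1737/47 ≈ 36.957 μg/mL.
Steady-state trough Cmin,ss = C₀·f/(1−f) ≈ 36.957 × 0.1676/0.8324 ≈ 7.441 μg/mL.
Trough 7.4 μg/mL vs MEC 1 μg/mL: adequate.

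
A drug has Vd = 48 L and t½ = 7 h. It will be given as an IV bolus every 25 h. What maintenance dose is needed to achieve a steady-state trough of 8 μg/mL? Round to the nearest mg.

τ/t½ = 25/7 ≈ 3.5714, so f = (1/2)^(25/7) ≈ 0.084119.
Cmin,ss = (D/Vd)·f/(1−f), so D = Cmin,ss·Vd·(1−f)/f.
D = 8 × 48 × (1−f)/f ≈ 8 × 48 × 10.88792 ≈ 4180.96 mg.

4181 mg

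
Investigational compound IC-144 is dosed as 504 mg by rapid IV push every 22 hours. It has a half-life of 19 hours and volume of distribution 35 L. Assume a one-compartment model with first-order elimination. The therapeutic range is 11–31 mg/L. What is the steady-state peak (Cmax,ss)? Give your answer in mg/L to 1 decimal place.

26.1 mg/L

Over one 22-h interval, 22/19 ≈ 1.1579 half-lives elapse, leaving f ≈ 0.4482 of each dose.
Accumulation ratio R = 1/(1 − f) ≈ 1/0.5518 ≈ 1.8123.
Each bolus raises the concentration by D/Vd = 504/35 ≈ 14.400 mg/L.
Steady-state peak Cmax,ss = C₀·R ≈ 14.400 × 1.8123 ≈ 26.097 mg/L.
Peak 26.1 mg/L vs MTC 31 mg/L: below toxic threshold.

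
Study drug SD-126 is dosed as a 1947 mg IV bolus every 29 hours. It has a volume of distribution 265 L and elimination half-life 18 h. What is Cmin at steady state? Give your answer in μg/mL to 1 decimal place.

3.6 μg/mL

k = ln2/t½ = ln2/18 ≈ 0.038508 h⁻¹; fraction remaining f = e^(−kτ) = e^(−0.038508×29) ≈ 0.3273.
Each bolus raises the concentration by D/Vd = 1947/265 ≈ 7.347 μg/mL.
Steady-state trough Cmin,ss = C₀·f/(1−f) ≈ 7.347 × 0.3273/0.6727 ≈ 3.575 μg/mL.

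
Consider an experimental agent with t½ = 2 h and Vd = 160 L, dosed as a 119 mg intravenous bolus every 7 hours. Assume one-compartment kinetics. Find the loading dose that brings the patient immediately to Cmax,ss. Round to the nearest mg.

f = (1/2)^(7/2) ≈ 0.088388; accumulation ratio R = 1/(1−f) ≈ 1.09696.
Loading dose to hit Cmax,ss on first dose: D_load = D_maint·R ≈ 119 × 1.09696 ≈ 130.54 mg.

131 mg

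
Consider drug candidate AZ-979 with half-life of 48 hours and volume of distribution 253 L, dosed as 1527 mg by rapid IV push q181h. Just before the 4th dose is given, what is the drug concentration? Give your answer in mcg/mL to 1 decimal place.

f = (1/2)^(τ/t½) = (1/2)^(181/48) ≈ 0.0733.
C₀ = D/Vd = 1527/253 ≈ 6.036 mcg/mL.
Before the 4th dose, 3 doses have been given. Superposition: Cmin = C₀·(f + f² + … + f^3).
≈ 6.036 × (0.0733 + 0.0054 + 0.0004) ≈ 6.036 × 0.0791 ≈ 0.477 mcg/mL.

0.5 mcg/mL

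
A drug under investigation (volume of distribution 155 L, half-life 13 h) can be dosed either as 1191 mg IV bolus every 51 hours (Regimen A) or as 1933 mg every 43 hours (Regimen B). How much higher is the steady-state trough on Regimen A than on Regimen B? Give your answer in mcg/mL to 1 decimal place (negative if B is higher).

Regimen A: f = (1/2)^(51/13) ≈ 0.0659; Cmin,ss = (1191/155)·f/(1−f) ≈ 0.542 mcg/mL.
Regimen B: f = (1/2)^(43/13) ≈ 0.1010; Cmin,ss = (1933/155)·f/(1−f) ≈ 1.401 mcg/mL.
Difference ≈ 0.542 − 1.401 ≈ -0.859 mcg/mL.

-0.9 mcg/mL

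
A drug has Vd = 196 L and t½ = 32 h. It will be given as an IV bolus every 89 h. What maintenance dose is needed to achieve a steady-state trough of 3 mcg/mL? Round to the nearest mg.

3454 mg

τ/t½ = 89/32 ≈ 2.7812, so f = (1/2)^(89/32) ≈ 0.145466.
Cmin,ss = (D/Vd)·f/(1−f), so D = Cmin,ss·Vd·(1−f)/f.
D = 3 × 196 × (1−f)/f ≈ 3 × 196 × 5.87446 ≈ 3454.18 mg.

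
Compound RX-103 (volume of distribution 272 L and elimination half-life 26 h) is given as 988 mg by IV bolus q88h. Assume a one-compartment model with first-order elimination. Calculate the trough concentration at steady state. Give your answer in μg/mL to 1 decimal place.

0.4 μg/mL

Over one 88-h interval, 88/26 ≈ 3.3846 half-lives elapse, leaving f ≈ 0.0957 of each dose.
At steady state, accumulation factor R = 1/(1 − e^(−kτ)) ≈ 1.1058.
Each bolus raises the concentration by D/Vd = 988/272 ≈ 3.632 μg/mL.
Cmax,ss = C₀/(1 − f) ≈ 3.632/0.9043 ≈ 4.016 μg/mL.
Steady-state trough Cmin,ss = Cmax,ss·f ≈ 4.016 × 0.0957 ≈ 0.384 μg/mL.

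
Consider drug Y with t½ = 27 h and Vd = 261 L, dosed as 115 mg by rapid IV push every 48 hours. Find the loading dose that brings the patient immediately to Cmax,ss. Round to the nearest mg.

f = (1/2)^(48/27) ≈ 0.291632; accumulation ratio R = 1/(1−f) ≈ 1.41170.
Loading dose to hit Cmax,ss on first dose: D_load = D_maint·R ≈ 115 × 1.41170 ≈ 162.35 mg.

162 mg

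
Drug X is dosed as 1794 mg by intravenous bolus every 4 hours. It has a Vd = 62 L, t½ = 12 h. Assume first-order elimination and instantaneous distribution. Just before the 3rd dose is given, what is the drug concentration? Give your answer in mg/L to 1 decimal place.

f = (1/2)^(τ/t½) = (1/2)^(4/12) ≈ 0.7937.
C₀ = D/Vd = 1794/62 ≈ 28.935 mg/L.
Before the 3rd dose, 2 doses have been given. Superposition: Cmin = C₀·(f + f²).
≈ 28.935 × (0.7937 + 0.6300) ≈ 28.935 × 1.4237 ≈ 41.195 mg/L.

41.2 mg/L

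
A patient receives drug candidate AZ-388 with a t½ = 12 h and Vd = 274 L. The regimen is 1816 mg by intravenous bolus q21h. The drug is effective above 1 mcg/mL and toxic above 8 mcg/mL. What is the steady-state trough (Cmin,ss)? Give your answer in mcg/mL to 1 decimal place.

2.8 mcg/mL

Over one 21-h interval, 21/12 ≈ 1.75 half-lives elapse, leaving f ≈ 0.2973 of each dose.
Single-dose peak C₀ = D/Vd = 1816/274 ≈ 6.628 mcg/mL.
Steady-state trough Cmin,ss = C₀·f/(1−f) ≈ 6.628 × 0.2973/0.7027 ≈ 2.804 mcg/mL.
Trough 2.8 mcg/mL vs MEC 1 mcg/mL: adequate.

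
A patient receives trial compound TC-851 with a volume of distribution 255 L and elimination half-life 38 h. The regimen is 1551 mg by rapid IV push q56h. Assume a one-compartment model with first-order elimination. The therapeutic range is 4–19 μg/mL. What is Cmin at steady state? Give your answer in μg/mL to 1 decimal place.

Over one 56-h interval, 56/38 ≈ 1.4737 half-lives elapse, leaving f ≈ 0.3601 of each dose.
At steady state, accumulation factor R = 1/(1 − e^(−kτ)) ≈ 1.5627.
Single-dose peak C₀ = D/Vd = 1551/255 ≈ 6.082 μg/mL.
Steady-state peak Cmax,ss = C₀·R ≈ 6.082 × 1.5627 ≈ 9.504 μg/mL.
One interval later, Cmin,ss = Cmax,ss·e^(−kτ) ≈ 9.504 × 0.3601 ≈ 3.422 μg/mL.
Trough 3.4 μg/mL vs MEC 4 μg/mL: subtherapeutic.

3.4 μg/mL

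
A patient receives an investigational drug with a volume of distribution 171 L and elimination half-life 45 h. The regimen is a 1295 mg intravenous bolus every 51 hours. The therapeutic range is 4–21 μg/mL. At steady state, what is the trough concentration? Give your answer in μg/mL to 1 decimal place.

6.3 μg/mL

Over one 51-h interval, 51/45 ≈ 1.1333 half-lives elapse, leaving f ≈ 0.4559 of each dose.
Each bolus raises the concentration by D/Vd = 1295/171 ≈ 7.573 μg/mL.
Steady-state trough Cmin,ss = C₀·f/(1−f) ≈ 7.573 × 0.4559/0.5441 ≈ 6.345 μg/mL.
Trough 6.3 μg/mL vs MEC 4 μg/mL: adequate.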